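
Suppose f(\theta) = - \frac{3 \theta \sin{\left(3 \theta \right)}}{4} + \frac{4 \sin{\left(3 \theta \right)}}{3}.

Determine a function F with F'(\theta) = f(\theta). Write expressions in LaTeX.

Integrate term by term and add the pieces.
Check: d/d\theta[\frac{9 \theta \cos{\left(3 \theta \right)} - 3 \sin{\left(3 \theta \right)} - 16 \cos{\left(3 \theta \right)}}{36}] = - \frac{3 \theta \sin{\left(3 \theta \right)}}{4} + \frac{4 \sin{\left(3 \theta \right)}}{3} = f(\theta).

An antiderivative is F(\theta) = \frac{9 \theta \cos{\left(3 \theta \right)} - 3 \sin{\left(3 \theta \right)} - 16 \cos{\left(3 \theta \right)}}{36}.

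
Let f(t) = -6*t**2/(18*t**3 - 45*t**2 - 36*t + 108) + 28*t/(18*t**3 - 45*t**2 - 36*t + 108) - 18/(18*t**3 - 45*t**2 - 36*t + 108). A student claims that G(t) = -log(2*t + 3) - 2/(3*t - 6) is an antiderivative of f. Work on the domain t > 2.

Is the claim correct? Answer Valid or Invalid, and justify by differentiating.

Invalid: d/dt[G] - f = (-12*t**2 + 56*t - 36)/(18*t**3 - 45*t**2 - 36*t + 108), which is not 0.

d/dt[G] = (-6*t**2 + 28*t - 18)/(6*t**3 - 15*t**2 - 12*t + 36)
d/dt[G] - f(t) = (-12*t**2 + 56*t - 36)/(18*t**3 - 45*t**2 - 36*t + 108) != 0.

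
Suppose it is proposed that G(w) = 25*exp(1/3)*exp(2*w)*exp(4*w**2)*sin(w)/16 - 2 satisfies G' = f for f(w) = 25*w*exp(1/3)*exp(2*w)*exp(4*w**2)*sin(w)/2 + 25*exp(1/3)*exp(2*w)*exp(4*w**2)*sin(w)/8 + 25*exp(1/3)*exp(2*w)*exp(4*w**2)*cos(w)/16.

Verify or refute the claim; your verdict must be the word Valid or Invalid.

Valid: G'(w) = f(w).

d/dw[G] = 25*w*exp(1/3)*exp(2*w)*exp(4*w**2)*sin(w)/2 + 25*exp(1/3)*exp(2*w)*exp(4*w**2)*sin(w)/8 + 25*exp(1/3)*exp(2*w)*exp(4*w**2)*cos(w)/16
This equals f(w) exactly, so the claim holds.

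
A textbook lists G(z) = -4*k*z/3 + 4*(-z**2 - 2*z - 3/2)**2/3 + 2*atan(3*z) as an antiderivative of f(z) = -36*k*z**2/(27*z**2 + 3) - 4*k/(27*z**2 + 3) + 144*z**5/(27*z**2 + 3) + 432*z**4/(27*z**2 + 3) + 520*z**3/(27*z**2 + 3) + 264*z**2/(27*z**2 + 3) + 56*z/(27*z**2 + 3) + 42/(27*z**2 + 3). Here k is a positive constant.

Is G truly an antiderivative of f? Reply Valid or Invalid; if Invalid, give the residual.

d/dz[G] = (-36*k*z**2 - 4*k + 144*z**5 + 432*z**4 + 520*z**3 + 264*z**2 + 56*z + 42)/(27*z**2 + 3)
This equals f(z) exactly, so the claim holds.

Valid - differentiating G returns exactly f.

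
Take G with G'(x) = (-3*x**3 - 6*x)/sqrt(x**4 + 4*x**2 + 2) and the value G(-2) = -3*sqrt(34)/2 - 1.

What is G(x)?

G'(x) matches the chain-rule pattern g'(h)*h' with inner function h(x) = x**4 + 4*x**2 + 2; substituting u = h(x) collapses the integral.
A general antiderivative is -3*sqrt(x**4 + 4*x**2 + 2)/2 + C.
The condition gives C = -3*sqrt(34)/2 - 1 - (-3*sqrt(34)/2) = -1.
So G(x) = -3*sqrt(x**4 + 4*x**2 + 2)/2 - 1.
Check: d/dx[-3*sqrt(x**4 + 4*x**2 + 2)/2 - 1] = (-3*x**3 - 6*x)/sqrt(x**4 + 4*x**2 + 2) = G'(x).

G(x) = -3*sqrt(x**4 + 4*x**2 + 2)/2 - 1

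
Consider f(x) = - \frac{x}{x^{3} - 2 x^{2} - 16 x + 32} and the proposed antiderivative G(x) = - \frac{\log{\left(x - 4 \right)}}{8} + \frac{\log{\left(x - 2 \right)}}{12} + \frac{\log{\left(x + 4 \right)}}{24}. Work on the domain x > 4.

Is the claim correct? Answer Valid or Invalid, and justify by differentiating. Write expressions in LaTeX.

Invalid: d/dx[G] - f = \frac{x}{2 x^{3} - 4 x^{2} - 32 x + 64}, which is not 0.

d/dx[G] = - \frac{x}{2 x^{3} - 4 x^{2} - 32 x + 64}
d/dx[G] - f(x) = \frac{x}{2 x^{3} - 4 x^{2} - 32 x + 64} != 0.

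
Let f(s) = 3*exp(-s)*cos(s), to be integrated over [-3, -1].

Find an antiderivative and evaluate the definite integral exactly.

Antiderivative: F(s) = -3*(-sin(s) + cos(s))*exp(-s)/2; value = 3*exp(3)*cos(3)/2 - 3*exp(1)*sin(1)/2 - 3*exp(1)*cos(1)/2 + 3*exp(3)*sin(3)/2

An antiderivative F(s) passes only if d/ds[F] lands on f(s) exactly.
F(s) = -3*(-sin(s) + cos(s))*exp(-s)/2 is an antiderivative of f.
Check: d/ds[-3*(-sin(s) + cos(s))*exp(-s)/2] = 3*exp(-s)*cos(s) = f(s).
F(-1) = -3*exp(1)*sin(1)/2 - 3*exp(1)*cos(1)/2; F(-3) = -3*exp(3)*sin(3)/2 - 3*exp(3)*cos(3)/2.
Integral = F(-1) - F(-3) = 3*exp(3)*cos(3)/2 - 3*exp(1)*sin(1)/2 - 3*exp(1)*cos(1)/2 + 3*exp(3)*sin(3)/2.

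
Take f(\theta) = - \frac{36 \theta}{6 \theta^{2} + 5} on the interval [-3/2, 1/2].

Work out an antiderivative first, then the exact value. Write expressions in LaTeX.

f matches the chain-rule pattern g'(h)*h' with inner function h(\theta) = 2 \theta^{2} + \frac{5}{3}; substituting u = h(\theta) collapses the integral.
F(\theta) = - 3 \log{\left(2 \theta^{2} + \frac{5}{3} \right)} is an antiderivative of f.
Check: d/d\theta[- 3 \log{\left(2 \theta^{2} + \frac{5}{3} \right)}] = - \frac{36 \theta}{6 \theta^{2} + 5} = f(\theta).
F(1/2) = - 3 \log{\left(\frac{13}{6} \right)}; F(-3/2) = - 3 \log{\left(\frac{37}{6} \right)}.
Integral = F(1/2) - F(-3/2) = - 3 \log{\left(\frac{13}{6} \right)} + 3 \log{\left(\frac{37}{6} \right)}.

Antiderivative: F(\theta) = - 3 \log{\left(2 \theta^{2} + \frac{5}{3} \right)}; value = - 3 \log{\left(\frac{13}{6} \right)} + 3 \log{\left(\frac{37}{6} \right)}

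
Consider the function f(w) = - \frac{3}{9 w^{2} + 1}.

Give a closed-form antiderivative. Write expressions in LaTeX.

Differentiate the proposed F(w) back; it has to land on f(w) exactly.
Check: d/dw[- \operatorname{atan}{\left(3 w \right)}] = - \frac{3}{9 w^{2} + 1} = f(w).

An antiderivative is F(w) = - \operatorname{atan}{\left(3 w \right)}.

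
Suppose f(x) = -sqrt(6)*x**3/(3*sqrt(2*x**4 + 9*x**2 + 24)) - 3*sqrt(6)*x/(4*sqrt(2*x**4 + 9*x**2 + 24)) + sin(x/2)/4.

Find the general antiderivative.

F(x) = -sqrt(x**4/3 + 3*x**2/2 + 4)/2 - cos(x/2)/2 + C

The integrand splits into summands that can be handled one at a time.
Check: d/dx[-sqrt(x**4/3 + 3*x**2/2 + 4)/2 - cos(x/2)/2] = (-4*sqrt(6)*x**3 - 9*sqrt(6)*x + 3*sqrt(2*x**4 + 9*x**2 + 24)*sin(x/2))/(12*sqrt(2*x**4 + 9*x**2 + 24)), which equals f(x).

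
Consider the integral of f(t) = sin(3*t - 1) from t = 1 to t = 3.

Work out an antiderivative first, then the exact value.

Differentiate the proposed F(t) back; it has to land on f(t) exactly.
F(t) = -cos(3*t - 1)/3 is an antiderivative of f.
Check: d/dt[-cos(3*t - 1)/3] = sin(3*t - 1) = f(t).
F(3) = -cos(8)/3; F(1) = -cos(2)/3.
Integral = F(3) - F(1) = cos(2)/3 - cos(8)/3.

Antiderivative: F(t) = -cos(3*t - 1)/3; value = cos(2)/3 - cos(8)/3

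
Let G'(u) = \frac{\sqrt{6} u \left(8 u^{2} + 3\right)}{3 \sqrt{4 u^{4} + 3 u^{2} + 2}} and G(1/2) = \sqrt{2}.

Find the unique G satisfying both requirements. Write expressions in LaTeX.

G'(u) matches the chain-rule pattern g'(h)*h' with inner function h(u) = \frac{2 u^{4}}{3} + \frac{u^{2}}{2} + \frac{1}{3}; substituting w = h(u) collapses the integral.
A general antiderivative is 2 \sqrt{\frac{2 u^{4}}{3} + \frac{u^{2}}{2} + \frac{1}{3}} + C.
The condition gives C = \sqrt{2} - (\sqrt{2}) = 0.
So G(u) = \frac{\sqrt{6} \sqrt{4 u^{4} + 3 u^{2} + 2}}{3}.
Check: d/du[\frac{\sqrt{6} \sqrt{4 u^{4} + 3 u^{2} + 2}}{3}] = \frac{8 \sqrt{6} u^{3} + 3 \sqrt{6} u}{3 \sqrt{4 u^{4} + 3 u^{2} + 2}}, which equals G'(u).

G(u) = \frac{\sqrt{6} \sqrt{4 u^{4} + 3 u^{2} + 2}}{3}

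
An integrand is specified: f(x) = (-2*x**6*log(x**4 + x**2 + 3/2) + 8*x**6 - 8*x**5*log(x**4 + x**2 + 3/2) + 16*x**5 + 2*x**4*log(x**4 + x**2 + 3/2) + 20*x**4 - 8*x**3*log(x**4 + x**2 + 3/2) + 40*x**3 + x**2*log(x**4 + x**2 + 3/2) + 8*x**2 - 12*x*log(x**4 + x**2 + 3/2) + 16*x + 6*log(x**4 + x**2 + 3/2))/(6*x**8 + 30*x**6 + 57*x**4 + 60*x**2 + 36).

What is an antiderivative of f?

Check any antiderivative F(x) by computing F'(x) and comparing it with f(x).
Check: d/dx[(x + 2)*log(x**4 + x**2 + 3/2)/(3*(x**2 + 2))] = (-2*x**6*log(x**4 + x**2 + 3/2) + 8*x**6 - 8*x**5*log(x**4 + x**2 + 3/2) + 16*x**5 + 2*x**4*log(x**4 + x**2 + 3/2) + 20*x**4 - 8*x**3*log(x**4 + x**2 + 3/2) + 40*x**3 + x**2*log(x**4 + x**2 + 3/2) + 8*x**2 - 12*x*log(x**4 + x**2 + 3/2) + 16*x + 6*log(x**4 + x**2 + 3/2))/(6*x**8 + 30*x**6 + 57*x**4 + 60*x**2 + 36) = f(x).

An antiderivative is F(x) = (x + 2)*log(x**4 + x**2 + 3/2)/(3*(x**2 + 2)).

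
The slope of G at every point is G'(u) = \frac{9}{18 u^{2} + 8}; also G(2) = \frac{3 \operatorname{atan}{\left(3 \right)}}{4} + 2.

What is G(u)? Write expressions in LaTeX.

G(u) = \frac{3 \operatorname{atan}{\left(\frac{3 u}{2} \right)} + 8}{4}

Differentiate the proposed G(u) back; it has to land on the given G'(u).
A general antiderivative is \frac{3 \operatorname{atan}{\left(\frac{3 u}{2} \right)}}{4} + C.
The condition gives C = \frac{3 \operatorname{atan}{\left(3 \right)}}{4} + 2 - (\frac{3 \operatorname{atan}{\left(3 \right)}}{4}) = 2.
So G(u) = \frac{3 \operatorname{atan}{\left(\frac{3 u}{2} \right)} + 8}{4}.
Check: d/du[\frac{3 \operatorname{atan}{\left(\frac{3 u}{2} \right)} + 8}{4}] = \frac{9}{18 u^{2} + 8} = G'(u).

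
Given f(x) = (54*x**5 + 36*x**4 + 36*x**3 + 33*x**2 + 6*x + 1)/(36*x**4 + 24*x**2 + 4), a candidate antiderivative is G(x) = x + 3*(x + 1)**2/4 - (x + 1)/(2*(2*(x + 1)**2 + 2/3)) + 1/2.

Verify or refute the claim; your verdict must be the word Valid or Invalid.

d/dx[G] = (54*x**5 + 306*x**4 + 720*x**3 + 897*x**2 + 594*x + 166)/(36*x**4 + 144*x**3 + 240*x**2 + 192*x + 64)
d/dx[G] - f(x) = (486*x**8 + 1944*x**7 + 3564*x**6 + 3726*x**5 + 2673*x**4 + 1728*x**3 + 1017*x**2 + 450*x + 150)/(324*x**8 + 1296*x**7 + 2376*x**6 + 2592*x**5 + 2052*x**4 + 1296*x**3 + 624*x**2 + 192*x + 64) != 0.

Invalid: d/dx[G] - f = (486*x**8 + 1944*x**7 + 3564*x**6 + 3726*x**5 + 2673*x**4 + 1728*x**3 + 1017*x**2 + 450*x + 150)/(324*x**8 + 1296*x**7 + 2376*x**6 + 2592*x**5 + 2052*x**4 + 1296*x**3 + 624*x**2 + 192*x + 64), which is not 0.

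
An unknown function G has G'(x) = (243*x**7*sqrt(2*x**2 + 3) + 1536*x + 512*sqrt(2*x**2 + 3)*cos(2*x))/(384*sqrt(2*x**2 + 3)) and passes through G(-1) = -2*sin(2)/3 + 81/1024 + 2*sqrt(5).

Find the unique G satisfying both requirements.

Differentiate the proposed G(x) back; it has to land on the given G'(x).
A general antiderivative is 81*x**8/1024 + 2*sqrt(2*x**2 + 3) + 2*sin(2*x)/3 + C.
The condition gives C = -2*sin(2)/3 + 81/1024 + 2*sqrt(5) - (-2*sin(2)/3 + 81/1024 + 2*sqrt(5)) = 0.
So G(x) = (243*x**8 + 6144*sqrt(2*x**2 + 3) + 2048*sin(2*x))/3072.
Check: d/dx[(243*x**8 + 6144*sqrt(2*x**2 + 3) + 2048*sin(2*x))/3072] = (243*x**7*sqrt(2*x**2 + 3) + 1536*x + 512*sqrt(2*x**2 + 3)*cos(2*x))/(384*sqrt(2*x**2 + 3)) = G'(x).

G(x) = (243*x**8 + 6144*sqrt(2*x**2 + 3) + 2048*sin(2*x))/3072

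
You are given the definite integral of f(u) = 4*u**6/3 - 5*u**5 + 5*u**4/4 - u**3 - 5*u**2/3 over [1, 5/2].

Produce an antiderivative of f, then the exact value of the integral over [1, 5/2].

Antiderivative: F(u) = 4*u**7/21 - 5*u**6/6 + u**5/4 - u**4/4 - 5*u**3/9; value = -8963/112

Integrate term by term and add the pieces.
F(u) = 4*u**7/21 - 5*u**6/6 + u**5/4 - u**4/4 - 5*u**3/9 is an antiderivative of f.
Check: d/du[4*u**7/21 - 5*u**6/6 + u**5/4 - u**4/4 - 5*u**3/9] = 4*u**6/3 - 5*u**5 + 5*u**4/4 - u**3 - 5*u**2/3 = f(u).
F(5/2) = -81875/1008; F(1) = -151/126.
Integral = F(5/2) - F(1) = -8963/112.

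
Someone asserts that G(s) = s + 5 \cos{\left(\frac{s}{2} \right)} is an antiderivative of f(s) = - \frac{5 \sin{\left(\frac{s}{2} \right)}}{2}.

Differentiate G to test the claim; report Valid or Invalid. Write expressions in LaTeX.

Invalid: d/ds[G] - f = 1, which is not 0.

d/ds[G] = 1 - \frac{5 \sin{\left(\frac{s}{2} \right)}}{2}
d/ds[G] - f(s) = 1 != 0.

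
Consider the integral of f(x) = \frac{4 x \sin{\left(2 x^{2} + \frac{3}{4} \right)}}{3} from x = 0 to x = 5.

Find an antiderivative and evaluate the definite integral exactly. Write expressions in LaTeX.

f matches the chain-rule pattern g'(h)*h' with inner function h(x) = 2 x^{2} + \frac{3}{4}; substituting u = h(x) collapses the integral.
F(x) = - \frac{\cos{\left(2 x^{2} + \frac{3}{4} \right)}}{3} is an antiderivative of f.
Check: d/dx[- \frac{\cos{\left(2 x^{2} + \frac{3}{4} \right)}}{3}] = \frac{4 x \sin{\left(2 x^{2} + \frac{3}{4} \right)}}{3} = f(x).
F(5) = - \frac{\cos{\left(\frac{203}{4} \right)}}{3}; F(0) = - \frac{\cos{\left(\frac{3}{4} \right)}}{3}.
Integral = F(5) - F(0) = - \frac{\cos{\left(\frac{203}{4} \right)}}{3} + \frac{\cos{\left(\frac{3}{4} \right)}}{3}.

Antiderivative: F(x) = - \frac{\cos{\left(2 x^{2} + \frac{3}{4} \right)}}{3}; value = - \frac{\cos{\left(\frac{203}{4} \right)}}{3} + \frac{\cos{\left(\frac{3}{4} \right)}}{3}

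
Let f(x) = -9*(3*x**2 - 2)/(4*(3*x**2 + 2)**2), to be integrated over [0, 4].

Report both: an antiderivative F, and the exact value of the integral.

Antiderivative: F(x) = 3*x/(4*x**2 + 8/3); value = 9/50

Recognize the product-rule pattern: f = u'v + uv' with u = 3*x/4, v = 1/(x**2 + 2/3), so integration by parts undoes it.
F(x) = 3*x/(4*x**2 + 8/3) is an antiderivative of f.
Check: d/dx[3*x/(4*x**2 + 8/3)] = (18 - 27*x**2)/(36*x**4 + 48*x**2 + 16), which equals f(x).
F(4) = 9/50; F(0) = 0.
Integral = F(4) - F(0) = 9/50.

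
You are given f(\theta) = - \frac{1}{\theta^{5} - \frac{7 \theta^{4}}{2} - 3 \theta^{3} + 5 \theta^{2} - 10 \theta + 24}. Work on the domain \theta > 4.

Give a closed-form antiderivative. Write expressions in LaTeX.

An antiderivative is F(\theta) = - \frac{\log{\left(\theta - 4 \right)}}{270} + \frac{16 \log{\left(\theta - \frac{3}{2} \right)}}{595} - \frac{\log{\left(\theta + 2 \right)}}{126} - \frac{7 \log{\left(\theta^{2} + 2 \right)}}{918} - \frac{19 \sqrt{2} \operatorname{atan}{\left(\frac{\sqrt{2} \theta}{2} \right)}}{918}.

Factor the denominator (\left(\theta - 4\right) \left(\theta + 2\right) \left(2 \theta - 3\right) \left(\theta^{2} + 2\right)) and decompose: f = - \frac{7 \theta + 19}{459 \left(\theta^{2} + 2\right)} + \frac{32}{595 \left(2 \theta - 3\right)} - \frac{1}{126 \left(\theta + 2\right)} - \frac{1}{270 \left(\theta - 4\right)}; each piece integrates to a log, atan, or power term.
Check: d/d\theta[- \frac{\log{\left(\theta - 4 \right)}}{270} + \frac{16 \log{\left(\theta - \frac{3}{2} \right)}}{595} - \frac{\log{\left(\theta + 2 \right)}}{126} - \frac{7 \log{\left(\theta^{2} + 2 \right)}}{918} - \frac{19 \sqrt{2} \operatorname{atan}{\left(\frac{\sqrt{2} \theta}{2} \right)}}{918}] = - \frac{2}{2 \theta^{5} - 7 \theta^{4} - 6 \theta^{3} + 10 \theta^{2} - 20 \theta + 48}, which equals f(\theta).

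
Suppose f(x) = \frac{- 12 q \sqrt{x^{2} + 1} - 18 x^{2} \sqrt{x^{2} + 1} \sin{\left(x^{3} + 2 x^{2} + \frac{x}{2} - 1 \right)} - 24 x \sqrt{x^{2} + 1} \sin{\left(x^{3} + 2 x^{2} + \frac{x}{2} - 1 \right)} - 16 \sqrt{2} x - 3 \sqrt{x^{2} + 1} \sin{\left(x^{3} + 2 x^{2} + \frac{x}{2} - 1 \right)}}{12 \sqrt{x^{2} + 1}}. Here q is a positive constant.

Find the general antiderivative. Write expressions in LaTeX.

F(x) = - \frac{6 q x + 8 \sqrt{2} \sqrt{x^{2} + 1} - 3 \cos{\left(x^{3} + 2 x^{2} + \frac{x}{2} - 1 \right)}}{6} + C

A candidate is checked by its d/dx: the result must match f(x).
Check: d/dx[- \frac{6 q x + 8 \sqrt{2} \sqrt{x^{2} + 1} - 3 \cos{\left(x^{3} + 2 x^{2} + \frac{x}{2} - 1 \right)}}{6}] = \frac{- 12 q \sqrt{x^{2} + 1} - 18 x^{2} \sqrt{x^{2} + 1} \sin{\left(x^{3} + 2 x^{2} + \frac{x}{2} - 1 \right)} - 24 x \sqrt{x^{2} + 1} \sin{\left(x^{3} + 2 x^{2} + \frac{x}{2} - 1 \right)} - 16 \sqrt{2} x - 3 \sqrt{x^{2} + 1} \sin{\left(x^{3} + 2 x^{2} + \frac{x}{2} - 1 \right)}}{12 \sqrt{x^{2} + 1}} = f(x).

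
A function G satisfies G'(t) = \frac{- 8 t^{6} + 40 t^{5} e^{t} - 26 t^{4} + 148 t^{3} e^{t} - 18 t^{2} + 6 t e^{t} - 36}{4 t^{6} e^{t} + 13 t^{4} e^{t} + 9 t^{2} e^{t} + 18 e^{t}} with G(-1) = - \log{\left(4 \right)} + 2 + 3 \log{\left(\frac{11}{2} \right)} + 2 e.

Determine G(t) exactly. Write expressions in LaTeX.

Check a candidate G(t) by differentiating: d/dt[G] must match the given G'(t).
A general antiderivative is - \log{\left(t^{2} + 3 \right)} + 3 \log{\left(2 t^{4} + \frac{t^{2}}{2} + 3 \right)} + 2 e^{- t} + C.
The condition gives C = - \log{\left(4 \right)} + 2 + 3 \log{\left(\frac{11}{2} \right)} + 2 e - (- \log{\left(4 \right)} + 3 \log{\left(\frac{11}{2} \right)} + 2 e) = 2.
So G(t) = \left(- e^{t} \log{\left(t^{2} + 3 \right)} + 3 e^{t} \log{\left(2 t^{4} + \frac{t^{2}}{2} + 3 \right)} + 2 e^{t} + 2\right) e^{- t}.
Check: d/dt[\left(- e^{t} \log{\left(t^{2} + 3 \right)} + 3 e^{t} \log{\left(2 t^{4} + \frac{t^{2}}{2} + 3 \right)} + 2 e^{t} + 2\right) e^{- t}] = \frac{- 8 t^{6} + 40 t^{5} e^{t} - 26 t^{4} + 148 t^{3} e^{t} - 18 t^{2} + 6 t e^{t} - 36}{4 t^{6} e^{t} + 13 t^{4} e^{t} + 9 t^{2} e^{t} + 18 e^{t}} = G'(t).

G(t) = \left(- e^{t} \log{\left(t^{2} + 3 \right)} + 3 e^{t} \log{\left(2 t^{4} + \frac{t^{2}}{2} + 3 \right)} + 2 e^{t} + 2\right) e^{- t}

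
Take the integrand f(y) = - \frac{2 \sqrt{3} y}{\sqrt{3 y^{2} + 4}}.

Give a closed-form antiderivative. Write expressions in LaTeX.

An antiderivative is F(y) = - \frac{2 \sqrt{3} \sqrt{3 y^{2} + 4}}{3}.

The substitution u = y^{2} + \frac{4}{3} works: f is exactly (dF/du)*(du/dy) for that inner function.
Check: d/dy[- \frac{2 \sqrt{3} \sqrt{3 y^{2} + 4}}{3}] = - \frac{2 \sqrt{3} y}{\sqrt{3 y^{2} + 4}} = f(y).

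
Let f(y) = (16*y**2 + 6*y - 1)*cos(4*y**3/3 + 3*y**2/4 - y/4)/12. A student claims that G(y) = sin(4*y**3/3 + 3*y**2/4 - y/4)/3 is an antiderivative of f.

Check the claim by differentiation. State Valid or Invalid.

d/dy[G] = 4*y**2*cos(4*y**3/3 + 3*y**2/4 - y/4)/3 + y*cos(4*y**3/3 + 3*y**2/4 - y/4)/2 - cos(4*y**3/3 + 3*y**2/4 - y/4)/12
This equals f(y) exactly, so the claim holds.

Valid - the claim checks out under differentiation.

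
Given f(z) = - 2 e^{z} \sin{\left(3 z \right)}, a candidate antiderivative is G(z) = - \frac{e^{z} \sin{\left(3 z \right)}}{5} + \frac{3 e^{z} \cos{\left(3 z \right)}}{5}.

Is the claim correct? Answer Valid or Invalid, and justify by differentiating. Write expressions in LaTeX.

Valid - differentiating G returns exactly f.

d/dz[G] = - 2 e^{z} \sin{\left(3 z \right)}
This equals f(z) exactly, so the claim holds.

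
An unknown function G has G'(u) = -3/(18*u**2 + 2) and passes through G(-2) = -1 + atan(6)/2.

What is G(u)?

Since d/du undoes antidifferentiation here, G(u) must give back the stated G'(u).
A general antiderivative is -atan(3*u)/2 + C.
The condition gives C = -1 + atan(6)/2 - (atan(6)/2) = -1.
So G(u) = -atan(3*u)/2 - 1.
Check: d/du[-atan(3*u)/2 - 1] = -3/(18*u**2 + 2) = G'(u).

G(u) = -atan(3*u)/2 - 1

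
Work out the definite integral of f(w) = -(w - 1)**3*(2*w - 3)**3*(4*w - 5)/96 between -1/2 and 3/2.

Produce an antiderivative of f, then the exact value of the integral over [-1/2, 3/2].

f matches the chain-rule pattern g'(h)*h' with inner function h(w) = w**2/2 - 5*w/4 + 3/4; substituting u = h(w) collapses the integral.
F(w) = -(w - 1)**4*(2*w - 3)**4/384 is an antiderivative of f.
Check: d/dw[-(w - 1)**4*(2*w - 3)**4/384] = -w**7/3 + 35*w**6/12 - 87*w**5/8 + 1075*w**4/48 - 2641*w**3/96 + 645*w**2/32 - 261*w/32 + 45/32, which equals f(w).
F(3/2) = 0; F(-1/2) = -27/8.
Integral = F(3/2) - F(-1/2) = 27/8.

Antiderivative: F(w) = -(w - 1)**4*(2*w - 3)**4/384; value = 27/8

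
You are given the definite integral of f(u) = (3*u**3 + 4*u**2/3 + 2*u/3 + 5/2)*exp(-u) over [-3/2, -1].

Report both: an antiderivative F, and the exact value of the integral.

Recognize the product-rule pattern: f = v'r + vr' with v = -3*u**3 - 31*u**2/3 - 64*u/3 - 143/6, r = exp(-u), so integration by parts undoes it.
F(u) = (-18*u**3 - 62*u**2 - 128*u - 143)*exp(-u)/6 is an antiderivative of f.
Check: d/du[(-18*u**3 - 62*u**2 - 128*u - 143)*exp(-u)/6] = (18*u**3 + 8*u**2 + 4*u + 15)*exp(-u)/6, which equals f(u).
F(-1) = -59*exp(1)/6; F(-3/2) = -119*exp(3/2)/24.
Integral = F(-1) - F(-3/2) = -59*exp(1)/6 + 119*exp(3/2)/24.

Antiderivative: F(u) = (-18*u**3 - 62*u**2 - 128*u - 143)*exp(-u)/6; value = -59*exp(1)/6 + 119*exp(3/2)/24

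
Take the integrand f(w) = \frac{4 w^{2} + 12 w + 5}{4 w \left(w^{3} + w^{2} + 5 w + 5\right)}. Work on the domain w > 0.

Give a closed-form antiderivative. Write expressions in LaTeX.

An antiderivative is F(w) = \frac{20 \log{\left(w \right)} + 10 \log{\left(w + 1 \right)} - 15 \log{\left(w^{2} + 5 \right)} + 18 \sqrt{5} \operatorname{atan}{\left(\frac{\sqrt{5} w}{5} \right)}}{80}.

The denominator factors as 4 w \left(w + 1\right) \left(w^{2} + 5\right); partial fractions split f into directly integrable pieces: - \frac{3 \left(w - 3\right)}{8 \left(w^{2} + 5\right)} + \frac{1}{8 \left(w + 1\right)} + \frac{1}{4 w}.
Check: d/dw[\frac{20 \log{\left(w \right)} + 10 \log{\left(w + 1 \right)} - 15 \log{\left(w^{2} + 5 \right)} + 18 \sqrt{5} \operatorname{atan}{\left(\frac{\sqrt{5} w}{5} \right)}}{80}] = \frac{4 w^{2} + 12 w + 5}{4 w^{4} + 4 w^{3} + 20 w^{2} + 20 w}, which equals f(w).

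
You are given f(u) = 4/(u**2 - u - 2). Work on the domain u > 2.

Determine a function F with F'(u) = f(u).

An antiderivative is F(u) = -4*(-log(u - 2) + log(u + 1))/3.

The denominator factors as (u - 2)*(u + 1); partial fractions split f into directly integrable pieces: -4/(3*(u + 1)) + 4/(3*(u - 2)).
Check: d/du[-4*(-log(u - 2) + log(u + 1))/3] = 4/(u**2 - u - 2) = f(u).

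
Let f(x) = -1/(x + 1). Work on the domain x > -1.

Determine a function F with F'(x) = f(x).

An antiderivative is F(x) = -log(2*x + 2).

Whatever form F(x) takes, F'(x) = f(x) is non-negotiable.
Check: d/dx[-log(2*x + 2)] = -1/(x + 1) = f(x).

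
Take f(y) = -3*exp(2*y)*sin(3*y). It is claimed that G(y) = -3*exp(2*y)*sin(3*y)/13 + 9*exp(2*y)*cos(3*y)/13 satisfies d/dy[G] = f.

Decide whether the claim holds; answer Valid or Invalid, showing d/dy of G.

d/dy[G] = -33*exp(2*y)*sin(3*y)/13 + 9*exp(2*y)*cos(3*y)/13
d/dy[G] - f(y) = 6*exp(2*y)*sin(3*y)/13 + 9*exp(2*y)*cos(3*y)/13 != 0.

Invalid: d/dy[G] - f = 6*exp(2*y)*sin(3*y)/13 + 9*exp(2*y)*cos(3*y)/13, which is not 0.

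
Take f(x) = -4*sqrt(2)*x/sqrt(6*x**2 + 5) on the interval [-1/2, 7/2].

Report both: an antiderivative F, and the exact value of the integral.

Antiderivative: F(x) = -2*sqrt(2)*sqrt(6*x**2 + 5)/3; value = -2*sqrt(157)/3 + 2*sqrt(13)/3

f matches the chain-rule pattern g'(h)*h' with inner function h(x) = 3*x**2 + 5/2; substituting u = h(x) collapses the integral.
F(x) = -2*sqrt(2)*sqrt(6*x**2 + 5)/3 is an antiderivative of f.
Check: d/dx[-2*sqrt(2)*sqrt(6*x**2 + 5)/3] = -4*sqrt(2)*x/sqrt(6*x**2 + 5) = f(x).
F(7/2) = -2*sqrt(157)/3; F(-1/2) = -2*sqrt(13)/3.
Integral = F(7/2) - F(-1/2) = -2*sqrt(157)/3 + 2*sqrt(13)/3.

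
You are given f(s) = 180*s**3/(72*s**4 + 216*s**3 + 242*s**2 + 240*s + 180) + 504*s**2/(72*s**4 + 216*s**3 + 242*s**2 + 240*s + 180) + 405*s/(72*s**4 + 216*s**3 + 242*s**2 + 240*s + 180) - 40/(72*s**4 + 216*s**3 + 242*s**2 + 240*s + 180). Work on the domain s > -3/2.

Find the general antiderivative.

Integrate term by term and add the pieces.
Check: d/ds[5*log(3*s**2/2 + 5/3)/4 + 1/(2*s + 3)] = (180*s**3 + 504*s**2 + 405*s - 40)/(72*s**4 + 216*s**3 + 242*s**2 + 240*s + 180), which equals f(s).

F(s) = 5*log(3*s**2/2 + 5/3)/4 + 1/(2*s + 3) + C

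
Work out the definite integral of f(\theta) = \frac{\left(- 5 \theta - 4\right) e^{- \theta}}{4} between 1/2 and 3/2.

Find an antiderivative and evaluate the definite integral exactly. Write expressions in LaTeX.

Antiderivative: F(\theta) = \frac{5 \theta e^{- \theta}}{4} + \frac{9 e^{- \theta}}{4}; value = - \frac{23}{8 e^{\frac{1}{2}}} + \frac{33}{8 e^{\frac{3}{2}}}

Recognize the product-rule pattern: f = u'v + uv' with u = \frac{5 \theta}{4} + \frac{9}{4}, v = e^{- \theta}, so integration by parts undoes it.
F(\theta) = \frac{5 \theta e^{- \theta}}{4} + \frac{9 e^{- \theta}}{4} is an antiderivative of f.
Check: d/d\theta[\frac{5 \theta e^{- \theta}}{4} + \frac{9 e^{- \theta}}{4}] = \frac{\left(- 5 \theta - 4\right) e^{- \theta}}{4} = f(\theta).
F(3/2) = \frac{33}{8 e^{\frac{3}{2}}}; F(1/2) = \frac{23}{8 e^{\frac{1}{2}}}.
Integral = F(3/2) - F(1/2) = - \frac{23}{8 e^{\frac{1}{2}}} + \frac{33}{8 e^{\frac{3}{2}}}.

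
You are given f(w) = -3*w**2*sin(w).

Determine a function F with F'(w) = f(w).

Whatever form F(w) takes, F'(w) = f(w) is non-negotiable.
Check: d/dw[3*w**2*cos(w) - 6*w*sin(w) - 6*cos(w)] = -3*w**2*sin(w) = f(w).

An antiderivative is F(w) = 3*w**2*cos(w) - 6*w*sin(w) - 6*cos(w).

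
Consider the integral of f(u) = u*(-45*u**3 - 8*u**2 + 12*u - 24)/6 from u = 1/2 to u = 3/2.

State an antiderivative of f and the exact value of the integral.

A first test for any F(u): its u-derivative must equal f(u) identically.
F(u) = -3*u**5/2 - u**4/3 + 2*u**3/3 - 2*u**2 is an antiderivative of f.
Check: d/du[-3*u**5/2 - u**4/3 + 2*u**3/3 - 2*u**2] = -15*u**4/2 - 4*u**3/3 + 2*u**2 - 4*u, which equals f(u).
F(3/2) = -981/64; F(1/2) = -31/64.
Integral = F(3/2) - F(1/2) = -475/32.

Antiderivative: F(u) = -3*u**5/2 - u**4/3 + 2*u**3/3 - 2*u**2; value = -475/32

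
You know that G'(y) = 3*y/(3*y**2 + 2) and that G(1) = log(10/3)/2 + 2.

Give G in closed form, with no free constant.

The substitution u = 2*y**2 + 4/3 works: G'(y) is exactly (dG/du)*(du/dy) for that inner function.
A general antiderivative is log(2*y**2 + 4/3)/2 + C.
The condition gives C = log(10/3)/2 + 2 - (log(10/3)/2) = 2.
So G(y) = (log(2*y**2 + 4/3) + 4)/2.
Check: d/dy[(log(2*y**2 + 4/3) + 4)/2] = 3*y/(3*y**2 + 2) = G'(y).

G(y) = (log(2*y**2 + 4/3) + 4)/2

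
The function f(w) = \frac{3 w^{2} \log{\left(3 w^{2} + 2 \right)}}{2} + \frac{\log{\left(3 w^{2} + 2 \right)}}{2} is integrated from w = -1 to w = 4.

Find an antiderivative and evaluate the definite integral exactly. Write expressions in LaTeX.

The integrand splits into summands that can be handled one at a time.
F(w) = \frac{w^{3} \log{\left(3 w^{2} + 2 \right)}}{2} - \frac{w^{3}}{3} + \frac{w \log{\left(3 w^{2} + 2 \right)}}{2} - \frac{w}{3} + \frac{\sqrt{6} \operatorname{atan}{\left(\frac{\sqrt{6} w}{2} \right)}}{9} is an antiderivative of f.
Check: d/dw[\frac{w^{3} \log{\left(3 w^{2} + 2 \right)}}{2} - \frac{w^{3}}{3} + \frac{w \log{\left(3 w^{2} + 2 \right)}}{2} - \frac{w}{3} + \frac{\sqrt{6} \operatorname{atan}{\left(\frac{\sqrt{6} w}{2} \right)}}{9}] = \frac{3 w^{2} \log{\left(3 w^{2} + 2 \right)}}{2} + \frac{\log{\left(3 w^{2} + 2 \right)}}{2} = f(w).
F(4) = - \frac{68}{3} + \frac{\sqrt{6} \operatorname{atan}{\left(2 \sqrt{6} \right)}}{9} + 34 \log{\left(50 \right)}; F(-1) = - \log{\left(5 \right)} - \frac{\sqrt{6} \operatorname{atan}{\left(\frac{\sqrt{6}}{2} \right)}}{9} + \frac{2}{3}.
Integral = F(4) - F(-1) = - \frac{70}{3} + \frac{\sqrt{6} \operatorname{atan}{\left(\frac{\sqrt{6}}{2} \right)}}{9} + \frac{\sqrt{6} \operatorname{atan}{\left(2 \sqrt{6} \right)}}{9} + \log{\left(5 \right)} + 34 \log{\left(50 \right)}.

Antiderivative: F(w) = \frac{w^{3} \log{\left(3 w^{2} + 2 \right)}}{2} - \frac{w^{3}}{3} + \frac{w \log{\left(3 w^{2} + 2 \right)}}{2} - \frac{w}{3} + \frac{\sqrt{6} \operatorname{atan}{\left(\frac{\sqrt{6} w}{2} \right)}}{9}; value = - \frac{70}{3} + \frac{\sqrt{6} \operatorname{atan}{\left(\frac{\sqrt{6}}{2} \right)}}{9} + \frac{\sqrt{6} \operatorname{atan}{\left(2 \sqrt{6} \right)}}{9} + \log{\left(5 \right)} + 34 \log{\left(50 \right)}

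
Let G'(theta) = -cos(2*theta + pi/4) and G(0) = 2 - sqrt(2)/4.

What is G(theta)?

Differentiate the proposed G(theta) back; it has to land on the given G'(theta).
A general antiderivative is -sin(2*theta + pi/4)/2 + C.
The condition gives C = 2 - sqrt(2)/4 - (-sqrt(2)/4) = 2.
So G(theta) = 2 - sin(2*theta + pi/4)/2.
Check: d/dtheta[2 - sin(2*theta + pi/4)/2] = -cos(2*theta + pi/4) = G'(theta).

G(theta) = 2 - sin(2*theta + pi/4)/2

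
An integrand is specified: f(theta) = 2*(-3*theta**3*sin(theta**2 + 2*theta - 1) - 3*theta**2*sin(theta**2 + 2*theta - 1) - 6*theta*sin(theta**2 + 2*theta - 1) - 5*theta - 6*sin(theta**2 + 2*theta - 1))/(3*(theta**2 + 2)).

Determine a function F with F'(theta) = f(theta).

Any candidate F(theta) must reproduce f(theta) exactly when differentiated.
Check: d/dtheta[-5*log(theta**2 + 2)/3 + cos(theta**2 + 2*theta - 1)] = (-6*theta**3*sin(theta**2 + 2*theta - 1) - 6*theta**2*sin(theta**2 + 2*theta - 1) - 12*theta*sin(theta**2 + 2*theta - 1) - 10*theta - 12*sin(theta**2 + 2*theta - 1))/(3*theta**2 + 6), which equals f(theta).

An antiderivative is F(theta) = -5*log(theta**2 + 2)/3 + cos(theta**2 + 2*theta - 1).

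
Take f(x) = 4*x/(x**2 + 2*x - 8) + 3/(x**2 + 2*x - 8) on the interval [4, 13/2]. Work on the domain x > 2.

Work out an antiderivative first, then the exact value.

Antiderivative: F(x) = (11*log(x - 2) + 13*log(x + 4))/6; value = -13*log(8)/6 - 11*log(2)/6 + 11*log(9/2)/6 + 13*log(21/2)/6

The denominator factors as (x - 2)*(x + 4); partial fractions split f into directly integrable pieces: 13/(6*(x + 4)) + 11/(6*(x - 2)).
F(x) = (11*log(x - 2) + 13*log(x + 4))/6 is an antiderivative of f.
Check: d/dx[(11*log(x - 2) + 13*log(x + 4))/6] = (4*x + 3)/(x**2 + 2*x - 8), which equals f(x).
F(13/2) = 11*log(9/2)/6 + 13*log(21/2)/6; F(4) = 11*log(2)/6 + 13*log(8)/6.
Integral = F(13/2) - F(4) = -13*log(8)/6 - 11*log(2)/6 + 11*log(9/2)/6 + 13*log(21/2)/6.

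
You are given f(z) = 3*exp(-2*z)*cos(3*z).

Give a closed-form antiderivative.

An antiderivative F(z) passes only if d/dz[F] lands on f(z) exactly.
Check: d/dz[9*exp(-2*z)*sin(3*z)/13 - 6*exp(-2*z)*cos(3*z)/13] = 3*exp(-2*z)*cos(3*z) = f(z).

An antiderivative is F(z) = 9*exp(-2*z)*sin(3*z)/13 - 6*exp(-2*z)*cos(3*z)/13.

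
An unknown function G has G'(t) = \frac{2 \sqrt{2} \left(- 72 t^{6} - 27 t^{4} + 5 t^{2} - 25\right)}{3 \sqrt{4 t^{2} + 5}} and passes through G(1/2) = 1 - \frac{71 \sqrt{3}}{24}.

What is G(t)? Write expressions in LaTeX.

Recognize the product-rule pattern: G'(t) = u'v + uv' with u = 4 \sqrt{2 t^{2} + \frac{5}{2}}, v = - t^{5} + t^{3} - \frac{5 t}{3}, so integration by parts undoes it.
A general antiderivative is 4 \sqrt{2 t^{2} + \frac{5}{2}} \left(- t^{5} + t^{3} - \frac{5 t}{3}\right) + C.
The condition gives C = 1 - \frac{71 \sqrt{3}}{24} - (- \frac{71 \sqrt{3}}{24}) = 1.
So G(t) = - \frac{6 \sqrt{2} t^{5} \sqrt{4 t^{2} + 5} - 6 \sqrt{2} t^{3} \sqrt{4 t^{2} + 5} + 10 \sqrt{2} t \sqrt{4 t^{2} + 5} - 3}{3}.
Check: d/dt[- \frac{6 \sqrt{2} t^{5} \sqrt{4 t^{2} + 5} - 6 \sqrt{2} t^{3} \sqrt{4 t^{2} + 5} + 10 \sqrt{2} t \sqrt{4 t^{2} + 5} - 3}{3}] = \frac{- 144 \sqrt{2} t^{6} - 54 \sqrt{2} t^{4} + 10 \sqrt{2} t^{2} - 50 \sqrt{2}}{3 \sqrt{4 t^{2} + 5}}, which equals G'(t).

G(t) = - \frac{6 \sqrt{2} t^{5} \sqrt{4 t^{2} + 5} - 6 \sqrt{2} t^{3} \sqrt{4 t^{2} + 5} + 10 \sqrt{2} t \sqrt{4 t^{2} + 5} - 3}{3}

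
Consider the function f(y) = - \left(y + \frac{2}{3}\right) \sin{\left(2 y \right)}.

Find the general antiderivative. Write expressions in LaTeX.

Any candidate F(y) must reproduce f(y) exactly when differentiated.
Check: d/dy[\frac{6 y \cos{\left(2 y \right)} - 3 \sin{\left(2 y \right)} + 4 \cos{\left(2 y \right)}}{12}] = - y \sin{\left(2 y \right)} - \frac{2 \sin{\left(2 y \right)}}{3}, which equals f(y).

F(y) = \frac{6 y \cos{\left(2 y \right)} - 3 \sin{\left(2 y \right)} + 4 \cos{\left(2 y \right)}}{12} + C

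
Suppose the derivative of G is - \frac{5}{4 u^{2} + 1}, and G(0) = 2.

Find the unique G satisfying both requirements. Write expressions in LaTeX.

Any candidate G(u) must reproduce the stated G'(u) exactly.
A general antiderivative is - \frac{5 \operatorname{atan}{\left(2 u \right)}}{2} + C.
The condition gives C = 2 - (0) = 2.
So G(u) = 2 - \frac{5 \operatorname{atan}{\left(2 u \right)}}{2}.
Check: d/du[2 - \frac{5 \operatorname{atan}{\left(2 u \right)}}{2}] = - \frac{5}{4 u^{2} + 1} = G'(u).

G(u) = 2 - \frac{5 \operatorname{atan}{\left(2 u \right)}}{2}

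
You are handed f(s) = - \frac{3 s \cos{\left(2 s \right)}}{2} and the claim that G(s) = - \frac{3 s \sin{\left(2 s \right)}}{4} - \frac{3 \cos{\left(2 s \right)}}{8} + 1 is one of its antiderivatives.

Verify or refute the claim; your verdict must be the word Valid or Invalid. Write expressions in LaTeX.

d/ds[G] = - \frac{3 s \cos{\left(2 s \right)}}{2}
This equals f(s) exactly, so the claim holds.

Valid - the claim checks out under differentiation.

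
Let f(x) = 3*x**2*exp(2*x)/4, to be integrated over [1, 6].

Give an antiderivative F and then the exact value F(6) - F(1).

Antiderivative: F(x) = 3*x**2*exp(2*x)/8 - 3*x*exp(2*x)/8 + 3*exp(2*x)/16; value = -3*exp(2)/16 + 183*exp(12)/16

Recognize the product-rule pattern: f = u'v + uv' with u = 3*x**2/8 - 3*x/8 + 3/16, v = exp(2*x), so integration by parts undoes it.
F(x) = 3*x**2*exp(2*x)/8 - 3*x*exp(2*x)/8 + 3*exp(2*x)/16 is an antiderivative of f.
Check: d/dx[3*x**2*exp(2*x)/8 - 3*x*exp(2*x)/8 + 3*exp(2*x)/16] = 3*x**2*exp(2*x)/4 = f(x).
F(6) = 183*exp(12)/16; F(1) = 3*exp(2)/16.
Integral = F(6) - F(1) = -3*exp(2)/16 + 183*exp(12)/16.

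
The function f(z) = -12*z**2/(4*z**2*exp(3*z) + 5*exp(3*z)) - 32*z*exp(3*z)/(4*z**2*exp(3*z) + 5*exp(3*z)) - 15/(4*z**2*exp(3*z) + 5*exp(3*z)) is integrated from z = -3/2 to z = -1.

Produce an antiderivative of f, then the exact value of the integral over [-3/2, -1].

Integrate term by term and add the pieces.
F(z) = (-4*exp(3*z)*log(2*z**2 + 5/2) + 1)*exp(-3*z) is an antiderivative of f.
Check: d/dz[(-4*exp(3*z)*log(2*z**2 + 5/2) + 1)*exp(-3*z)] = (-12*z**2 - 32*z*exp(3*z) - 15)/(4*z**2*exp(3*z) + 5*exp(3*z)), which equals f(z).
F(-1) = -4*log(9/2) + exp(3); F(-3/2) = -4*log(7) + exp(9/2).
Integral = F(-1) - F(-3/2) = -exp(9/2) - 4*log(9/2) + 4*log(7) + exp(3).

Antiderivative: F(z) = (-4*exp(3*z)*log(2*z**2 + 5/2) + 1)*exp(-3*z); value = -exp(9/2) - 4*log(9/2) + 4*log(7) + exp(3)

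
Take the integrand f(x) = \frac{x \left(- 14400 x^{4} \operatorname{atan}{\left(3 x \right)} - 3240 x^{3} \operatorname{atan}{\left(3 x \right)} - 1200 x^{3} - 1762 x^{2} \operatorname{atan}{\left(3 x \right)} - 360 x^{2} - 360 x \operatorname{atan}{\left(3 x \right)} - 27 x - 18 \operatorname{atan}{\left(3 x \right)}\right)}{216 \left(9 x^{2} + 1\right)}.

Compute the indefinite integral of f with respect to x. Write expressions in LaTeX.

Recognize the product-rule pattern: f = u'v + uv' with u = - \frac{2 \left(- \frac{5 x^{2}}{3} - \frac{x}{4}\right)^{2}}{3}, v = \operatorname{atan}{\left(3 x \right)}, so integration by parts undoes it.
Check: d/dx[- \frac{50 x^{4} \operatorname{atan}{\left(3 x \right)}}{27} - \frac{5 x^{3} \operatorname{atan}{\left(3 x \right)}}{9} - \frac{x^{2} \operatorname{atan}{\left(3 x \right)}}{24}] = \frac{- 14400 x^{5} \operatorname{atan}{\left(3 x \right)} - 3240 x^{4} \operatorname{atan}{\left(3 x \right)} - 1200 x^{4} - 1762 x^{3} \operatorname{atan}{\left(3 x \right)} - 360 x^{3} - 360 x^{2} \operatorname{atan}{\left(3 x \right)} - 27 x^{2} - 18 x \operatorname{atan}{\left(3 x \right)}}{1944 x^{2} + 216}, which equals f(x).

F(x) = - \frac{50 x^{4} \operatorname{atan}{\left(3 x \right)}}{27} - \frac{5 x^{3} \operatorname{atan}{\left(3 x \right)}}{9} - \frac{x^{2} \operatorname{atan}{\left(3 x \right)}}{24} + C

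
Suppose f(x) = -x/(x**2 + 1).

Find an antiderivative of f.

An antiderivative is F(x) = -log(x**2 + 1)/2.

The substitution u = x**2 + 1 works: f is exactly (dF/du)*(du/dx) for that inner function.
Check: d/dx[-log(x**2 + 1)/2] = -x/(x**2 + 1) = f(x).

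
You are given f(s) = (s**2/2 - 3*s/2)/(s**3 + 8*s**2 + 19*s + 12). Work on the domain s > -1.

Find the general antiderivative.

The denominator factors as 2*(s + 1)*(s + 3)*(s + 4); partial fractions split f into directly integrable pieces: 14/(3*(s + 4)) - 9/(2*(s + 3)) + 1/(3*(s + 1)).
Check: d/ds[log(s + 1)/3 - 9*log(s + 3)/2 + 14*log(s + 4)/3] = (s**2 - 3*s)/(2*s**3 + 16*s**2 + 38*s + 24), which equals f(s).

F(s) = log(s + 1)/3 - 9*log(s + 3)/2 + 14*log(s + 4)/3 + C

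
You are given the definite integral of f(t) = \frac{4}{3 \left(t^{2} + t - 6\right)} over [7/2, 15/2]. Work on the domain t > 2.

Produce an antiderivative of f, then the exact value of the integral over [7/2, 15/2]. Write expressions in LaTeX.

The denominator factors as 3 \left(t - 2\right) \left(t + 3\right); partial fractions split f into directly integrable pieces: - \frac{4}{15 \left(t + 3\right)} + \frac{4}{15 \left(t - 2\right)}.
F(t) = \frac{4 \log{\left(t - 2 \right)}}{15} - \frac{4 \log{\left(t + 3 \right)}}{15} is an antiderivative of f.
Check: d/dt[\frac{4 \log{\left(t - 2 \right)}}{15} - \frac{4 \log{\left(t + 3 \right)}}{15}] = \frac{4}{3 t^{2} + 3 t - 18}, which equals f(t).
F(15/2) = - \frac{4 \log{\left(\frac{21}{2} \right)}}{15} + \frac{4 \log{\left(\frac{11}{2} \right)}}{15}; F(7/2) = - \frac{4 \log{\left(\frac{13}{2} \right)}}{15} + \frac{4 \log{\left(\frac{3}{2} \right)}}{15}.
Integral = F(15/2) - F(7/2) = - \frac{4 \log{\left(\frac{21}{2} \right)}}{15} - \frac{4 \log{\left(\frac{3}{2} \right)}}{15} + \frac{4 \log{\left(\frac{11}{2} \right)}}{15} + \frac{4 \log{\left(\frac{13}{2} \right)}}{15}.

Antiderivative: F(t) = \frac{4 \log{\left(t - 2 \right)}}{15} - \frac{4 \log{\left(t + 3 \right)}}{15}; value = - \frac{4 \log{\left(\frac{21}{2} \right)}}{15} - \frac{4 \log{\left(\frac{3}{2} \right)}}{15} + \frac{4 \log{\left(\frac{11}{2} \right)}}{15} + \frac{4 \log{\left(\frac{13}{2} \right)}}{15}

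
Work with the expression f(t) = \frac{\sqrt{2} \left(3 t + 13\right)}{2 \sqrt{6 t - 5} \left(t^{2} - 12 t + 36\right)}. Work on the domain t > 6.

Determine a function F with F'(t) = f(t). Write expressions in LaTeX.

f has the shape u'v + uv' for u = - \frac{1}{t - 6} and v = \sqrt{3 t - \frac{5}{2}} — it is the derivative of the product u*v.
Check: d/dt[- \frac{\sqrt{3 t - \frac{5}{2}}}{t - 6}] = \frac{3 t + 13}{\sqrt{2} t^{2} \sqrt{6 t - 5} - 12 \sqrt{2} t \sqrt{6 t - 5} + 36 \sqrt{2} \sqrt{6 t - 5}}, which equals f(t).

An antiderivative is F(t) = - \frac{\sqrt{3 t - \frac{5}{2}}}{t - 6}.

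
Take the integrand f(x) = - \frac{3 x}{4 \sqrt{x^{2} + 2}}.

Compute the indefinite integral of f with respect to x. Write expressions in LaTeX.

The substitution u = x^{2} + 2 works: f is exactly (dF/du)*(du/dx) for that inner function.
Check: d/dx[- \frac{3 \sqrt{x^{2} + 2}}{4}] = - \frac{3 x}{4 \sqrt{x^{2} + 2}} = f(x).

F(x) = - \frac{3 \sqrt{x^{2} + 2}}{4} + C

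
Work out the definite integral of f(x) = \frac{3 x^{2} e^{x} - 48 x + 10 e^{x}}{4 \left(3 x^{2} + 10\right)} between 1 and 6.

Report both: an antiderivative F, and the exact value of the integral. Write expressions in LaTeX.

Antiderivative: F(x) = \frac{e^{x} - 8 \log{\left(\frac{3 x^{2}}{2} + 5 \right)}}{4}; value = - 2 \log{\left(59 \right)} - \frac{e}{4} + 2 \log{\left(\frac{13}{2} \right)} + \frac{e^{6}}{4}

For F(x) to be correct the identity F'(x) - f(x) = 0 must hold.
F(x) = \frac{e^{x} - 8 \log{\left(\frac{3 x^{2}}{2} + 5 \right)}}{4} is an antiderivative of f.
Check: d/dx[\frac{e^{x} - 8 \log{\left(\frac{3 x^{2}}{2} + 5 \right)}}{4}] = \frac{3 x^{2} e^{x} - 48 x + 10 e^{x}}{12 x^{2} + 40}, which equals f(x).
F(6) = - 2 \log{\left(59 \right)} + \frac{e^{6}}{4}; F(1) = - 2 \log{\left(\frac{13}{2} \right)} + \frac{e}{4}.
Integral = F(6) - F(1) = - 2 \log{\left(59 \right)} - \frac{e}{4} + 2 \log{\left(\frac{13}{2} \right)} + \frac{e^{6}}{4}.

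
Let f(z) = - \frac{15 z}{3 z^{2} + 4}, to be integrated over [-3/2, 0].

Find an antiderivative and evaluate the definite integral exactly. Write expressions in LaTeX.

The substitution u = \frac{3 z^{2}}{2} + 2 works: f is exactly (dF/du)*(du/dz) for that inner function.
F(z) = - \frac{5 \log{\left(\frac{3 z^{2}}{2} + 2 \right)}}{2} is an antiderivative of f.
Check: d/dz[- \frac{5 \log{\left(\frac{3 z^{2}}{2} + 2 \right)}}{2}] = - \frac{15 z}{3 z^{2} + 4} = f(z).
F(0) = - \frac{5 \log{\left(2 \right)}}{2}; F(-3/2) = - \frac{5 \log{\left(\frac{43}{8} \right)}}{2}.
Integral = F(0) - F(-3/2) = - \frac{5 \log{\left(2 \right)}}{2} + \frac{5 \log{\left(\frac{43}{8} \right)}}{2}.

Antiderivative: F(z) = - \frac{5 \log{\left(\frac{3 z^{2}}{2} + 2 \right)}}{2}; value = - \frac{5 \log{\left(2 \right)}}{2} + \frac{5 \log{\left(\frac{43}{8} \right)}}{2}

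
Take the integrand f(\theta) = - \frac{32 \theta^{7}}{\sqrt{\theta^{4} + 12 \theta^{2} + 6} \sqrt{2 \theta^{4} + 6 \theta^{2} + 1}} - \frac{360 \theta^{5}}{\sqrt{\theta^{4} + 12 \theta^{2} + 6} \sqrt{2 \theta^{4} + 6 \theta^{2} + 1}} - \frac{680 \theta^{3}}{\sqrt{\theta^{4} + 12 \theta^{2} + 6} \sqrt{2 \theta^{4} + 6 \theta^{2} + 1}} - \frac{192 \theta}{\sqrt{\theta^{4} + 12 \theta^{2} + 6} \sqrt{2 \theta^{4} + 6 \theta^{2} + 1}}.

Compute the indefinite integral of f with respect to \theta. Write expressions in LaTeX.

Recognize the product-rule pattern: f = u'v + uv' with u = - 12 \sqrt{\frac{\theta^{4}}{3} + 4 \theta^{2} + 2}, v = \sqrt{\frac{2 \theta^{4}}{3} + 2 \theta^{2} + \frac{1}{3}}, so integration by parts undoes it.
Check: d/d\theta[- 12 \sqrt{\frac{\theta^{4}}{3} + 4 \theta^{2} + 2} \sqrt{\frac{2 \theta^{4}}{3} + 2 \theta^{2} + \frac{1}{3}}] = \frac{- 32 \theta^{7} - 360 \theta^{5} - 680 \theta^{3} - 192 \theta}{\sqrt{\theta^{4} + 12 \theta^{2} + 6} \sqrt{2 \theta^{4} + 6 \theta^{2} + 1}}, which equals f(\theta).

F(\theta) = - 12 \sqrt{\frac{\theta^{4}}{3} + 4 \theta^{2} + 2} \sqrt{\frac{2 \theta^{4}}{3} + 2 \theta^{2} + \frac{1}{3}} + C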